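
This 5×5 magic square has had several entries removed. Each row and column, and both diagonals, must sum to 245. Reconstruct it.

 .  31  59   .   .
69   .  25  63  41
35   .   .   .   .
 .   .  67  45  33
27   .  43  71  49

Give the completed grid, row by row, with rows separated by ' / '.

Row 2 needs 245; the known cells sum to 198, so (2,2) = 47.
Using row 5: 27 + 43 + 71 + 49 + ? → (5,2) = 245 − 190 = 55.
Column 3: 59 + 25 + 67 + 43 + ? = 245, so (3,3) = 51.
From main diagonal, 245 − (47 + 51 + 45 + 49) gives (1,1) = 53.
The remaining cell in column 1 is (4,1) = 245 − 184 = 61.
Row 4 must total 245; the given cells sum to 206, so (4,2) = 39.
The remaining cell in column 2 is (3,2) = 245 − 172 = 73.
Anti-diagonal: 63 + 51 + 39 + 27 + ? = 245, so (1,5) = 65.
The remaining cell in row 1 is (1,4) = 245 − 208 = 37.
From column 4, 245 − (37 + 63 + 45 + 71) gives (3,4) = 29.
Column 5 needs 245; the known cells sum to 188, so (3,5) = 57.

53 31 59 37 65 / 69 47 25 63 41 / 35 73 51 29 57 / 61 39 67 45 33 / 27 55 43 71 49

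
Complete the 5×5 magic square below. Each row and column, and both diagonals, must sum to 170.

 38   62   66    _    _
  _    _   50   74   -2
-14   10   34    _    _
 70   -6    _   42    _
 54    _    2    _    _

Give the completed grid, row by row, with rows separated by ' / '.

38 62 66 -10 14 / 22 26 50 74 -2 / -14 10 34 58 82 / 70 -6 18 42 46 / 54 78 2 6 30

The remaining cell in column 1 is (2,1) = 170 − 148 = 22.
The remaining cell in column 3 is (4,3) = 170 − 152 = 18.
From anti-diagonal, 170 − (74 + 34 + (-6) + 54) gives (1,5) = 14.
The remaining cell in row 1 is (1,4) = 170 − 180 = -10.
Row 2 needs 170; the known cells sum to 144, so (2,2) = 26.
Row 4: 70 + (-6) + 18 + 42 + ? = 170, so (4,5) = 46.
Using column 2: 62 + 26 + 10 + (-6) + ? → (5,2) = 170 − 92 = 78.
Main diagonal must total 170; the given cells sum to 140, so (5,5) = 30.
Row 5 must total 170; the given cells sum to 164, so (5,4) = 6.
From column 4, 170 − (-10 + 74 + 42 + 6) gives (3,4) = 58.
Column 5: 14 + (-2) + 46 + 30 + ? = 170, so (3,5) = 82.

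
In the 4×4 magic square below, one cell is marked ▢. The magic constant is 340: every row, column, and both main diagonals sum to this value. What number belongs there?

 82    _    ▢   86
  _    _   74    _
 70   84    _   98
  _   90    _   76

The remaining cell in row 3 is (3,3) = 340 − 252 = 88.
Column 4 needs 340; the known cells sum to 260, so (2,4) = 80.
Main diagonal needs 340; the known cells sum to 246, so (2,2) = 94.
From anti-diagonal, 340 − (86 + 74 + 84) gives (4,1) = 96.
Row 2 needs 340; the known cells sum to 248, so (2,1) = 92.
Row 4: 96 + 90 + 76 + ? = 340, so (4,3) = 78.
From column 2, 340 − (94 + 84 + 90) gives (1,2) = 72.
Column 3 must total 340; the given cells sum to 240, so (1,3) = 100.

100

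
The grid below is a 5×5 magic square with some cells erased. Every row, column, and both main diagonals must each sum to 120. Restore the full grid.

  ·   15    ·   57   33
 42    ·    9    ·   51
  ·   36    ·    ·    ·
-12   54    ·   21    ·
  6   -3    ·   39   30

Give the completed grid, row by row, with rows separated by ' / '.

Row 5: 6 + (-3) + 39 + 30 + ? = 120, so (5,3) = 48.
Column 2: 15 + 36 + 54 + (-3) + ? = 120, so (2,2) = 18.
From row 2, 120 − (42 + 18 + 9 + 51) gives (2,4) = 0.
Using column 4: 57 + 0 + 21 + 39 + ? → (3,4) = 120 − 117 = 3.
From anti-diagonal, 120 − (33 + 0 + 54 + 6) gives (3,3) = 27.
Using main diagonal: 18 + 27 + 21 + 30 + ? → (1,1) = 120 − 96 = 24.
Using row 1: 24 + 15 + 57 + 33 + ? → (1,3) = 120 − 129 = -9.
The remaining cell in column 1 is (3,1) = 120 − 60 = 60.
The remaining cell in column 3 is (4,3) = 120 − 75 = 45.
Row 3: 60 + 36 + 27 + 3 + ? = 120, so (3,5) = -6.
The remaining cell in row 4 is (4,5) = 120 − 108 = 12.

24 15 -9 57 33 / 42 18 9 0 51 / 60 36 27 3 -6 / -12 54 45 21 12 / 6 -3 48 39 30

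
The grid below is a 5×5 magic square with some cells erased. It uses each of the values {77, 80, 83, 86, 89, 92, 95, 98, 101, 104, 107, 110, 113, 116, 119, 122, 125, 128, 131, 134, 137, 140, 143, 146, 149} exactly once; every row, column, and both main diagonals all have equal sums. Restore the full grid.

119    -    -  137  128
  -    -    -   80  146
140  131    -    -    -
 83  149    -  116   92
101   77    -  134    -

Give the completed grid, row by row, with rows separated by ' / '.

119 95 86 137 128 / 122 113 104 80 146 / 140 131 107 98 89 / 83 149 125 116 92 / 101 77 143 134 110

The 25 entries sum to 2825, so each line sums to 2825/5 = 565.
Using row 4: 83 + 149 + 116 + 92 + ? → (4,3) = 565 − 440 = 125.
Column 1: 119 + 140 + 83 + 101 + ? = 565, so (2,1) = 122.
Using column 4: 137 + 80 + 116 + 134 + ? → (3,4) = 565 − 467 = 98.
Anti-diagonal must total 565; the given cells sum to 458, so (3,3) = 107.
Row 3 needs 565; the known cells sum to 476, so (3,5) = 89.
Using column 5: 128 + 146 + 89 + 92 + ? → (5,5) = 565 − 455 = 110.
Using main diagonal: 119 + 107 + 116 + 110 + ? → (2,2) = 565 − 452 = 113.
Row 2 must total 565; the given cells sum to 461, so (2,3) = 104.
Row 5: 101 + 77 + 134 + 110 + ? = 565, so (5,3) = 143.
The remaining cell in column 2 is (1,2) = 565 − 470 = 95.
Using column 3: 104 + 107 + 125 + 143 + ? → (1,3) = 565 − 479 = 86.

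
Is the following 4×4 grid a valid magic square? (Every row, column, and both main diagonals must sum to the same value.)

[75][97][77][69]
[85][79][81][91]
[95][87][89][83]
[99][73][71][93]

Row 1: 75 + 97 + 77 + 69 = 318.
Row 2: 85 + 79 + 81 + 91 = 336.
Row 3: 95 + 87 + 89 + 83 = 354.
Row 4: 99 + 73 + 71 + 93 = 336.
Column 1: 75 + 85 + 95 + 99 = 354.
Column 2: 97 + 79 + 87 + 73 = 336.
Column 3: 77 + 81 + 89 + 71 = 318.
Column 4: 69 + 91 + 83 + 93 = 336.
Main diagonal: 75 + 79 + 89 + 93 = 336.
Anti-diagonal: 69 + 81 + 87 + 99 = 336.

No — row 3 sums to 354 but row 1 sums to 318.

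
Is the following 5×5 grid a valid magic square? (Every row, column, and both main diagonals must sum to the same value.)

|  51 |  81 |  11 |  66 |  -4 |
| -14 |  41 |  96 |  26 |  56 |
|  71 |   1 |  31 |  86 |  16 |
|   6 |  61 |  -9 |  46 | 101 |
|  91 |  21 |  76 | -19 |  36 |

Yes

Row 1: 51 + 81 + 11 + 66 + (-4) = 205.
Row 2: -14 + 41 + 96 + 26 + 56 = 205.
Row 3: 71 + 1 + 31 + 86 + 16 = 205.
Row 4: 6 + 61 + (-9) + 46 + 101 = 205.
Row 5: 91 + 21 + 76 + (-19) + 36 = 205.
Column 1: 51 + (-14) + 71 + 6 + 91 = 205.
Column 2: 81 + 41 + 1 + 61 + 21 = 205.
Column 3: 11 + 96 + 31 + (-9) + 76 = 205.
Column 4: 66 + 26 + 86 + 46 + (-19) = 205.
Column 5: -4 + 56 + 16 + 101 + 36 = 205.
Main diagonal: 51 + 41 + 31 + 46 + 36 = 205.
Anti-diagonal: -4 + 26 + 31 + 61 + 91 = 205.
All lines sum to 205.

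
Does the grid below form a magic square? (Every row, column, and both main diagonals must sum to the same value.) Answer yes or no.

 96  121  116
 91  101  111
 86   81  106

No — column 1 sums to 273 but anti-diagonal sums to 303.

Row 1: 96 + 121 + 116 = 333.
Row 2: 91 + 101 + 111 = 303.
Row 3: 86 + 81 + 106 = 273.
Column 1: 96 + 91 + 86 = 273.
Column 2: 121 + 101 + 81 = 303.
Column 3: 116 + 111 + 106 = 333.
Main diagonal: 96 + 101 + 106 = 303.
Anti-diagonal: 116 + 101 + 86 = 303.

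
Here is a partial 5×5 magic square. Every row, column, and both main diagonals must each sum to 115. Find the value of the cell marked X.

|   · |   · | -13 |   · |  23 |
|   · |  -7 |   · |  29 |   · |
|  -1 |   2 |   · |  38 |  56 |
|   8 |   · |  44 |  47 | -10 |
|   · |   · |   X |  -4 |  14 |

From row 3, 115 − (-1 + 2 + 38 + 56) gives (3,3) = 20.
The remaining cell in row 4 is (4,2) = 115 − 89 = 26.
The remaining cell in column 4 is (1,4) = 115 − 110 = 5.
From column 5, 115 − (23 + 56 + (-10) + 14) gives (2,5) = 32.
Main diagonal: -7 + 20 + 47 + 14 + ? = 115, so (1,1) = 41.
Anti-diagonal needs 115; the known cells sum to 98, so (5,1) = 17.
Row 1: 41 + (-13) + 5 + 23 + ? = 115, so (1,2) = 59.
From column 1, 115 − (41 + (-1) + 8 + 17) gives (2,1) = 50.
Column 2 needs 115; the known cells sum to 80, so (5,2) = 35.
Row 2: 50 + (-7) + 29 + 32 + ? = 115, so (2,3) = 11.
Row 5: 17 + 35 + (-4) + 14 + ? = 115, so (5,3) = 53.

53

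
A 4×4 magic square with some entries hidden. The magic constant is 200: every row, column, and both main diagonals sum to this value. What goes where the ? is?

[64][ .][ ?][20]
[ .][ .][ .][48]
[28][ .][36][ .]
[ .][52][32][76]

72

Row 4: 52 + 32 + 76 + ? = 200, so (4,1) = 40.
The remaining cell in column 1 is (2,1) = 200 − 132 = 68.
Column 4: 20 + 48 + 76 + ? = 200, so (3,4) = 56.
Main diagonal: 64 + 36 + 76 + ? = 200, so (2,2) = 24.
Using row 2: 68 + 24 + 48 + ? → (2,3) = 200 − 140 = 60.
The remaining cell in row 3 is (3,2) = 200 − 120 = 80.
The remaining cell in column 2 is (1,2) = 200 − 156 = 44.
From column 3, 200 − (60 + 36 + 32) gives (1,3) = 72.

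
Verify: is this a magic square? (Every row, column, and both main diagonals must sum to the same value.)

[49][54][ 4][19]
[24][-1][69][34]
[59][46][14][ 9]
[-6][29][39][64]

Row 1: 49 + 54 + 4 + 19 = 126.
Row 2: 24 + (-1) + 69 + 34 = 126.
Row 3: 59 + 46 + 14 + 9 = 128.
Row 4: -6 + 29 + 39 + 64 = 126.
Column 1: 49 + 24 + 59 + (-6) = 126.
Column 2: 54 + (-1) + 46 + 29 = 128.
Column 3: 4 + 69 + 14 + 39 = 126.
Column 4: 19 + 34 + 9 + 64 = 126.
Main diagonal: 49 + (-1) + 14 + 64 = 126.
Anti-diagonal: 19 + 69 + 46 + (-6) = 128.

No — column 3 sums to 126 but column 2 sums to 128.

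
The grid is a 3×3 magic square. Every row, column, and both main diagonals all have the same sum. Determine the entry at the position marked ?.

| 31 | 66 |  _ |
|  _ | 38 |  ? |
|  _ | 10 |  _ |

52

Column 2 is complete and sums to 114; that is the magic constant.
The remaining cell in row 1 is (1,3) = 114 − 97 = 17.
Main diagonal: 31 + 38 + ? = 114, so (3,3) = 45.
The remaining cell in anti-diagonal is (3,1) = 114 − 55 = 59.
Column 1: 31 + 59 + ? = 114, so (2,1) = 24.
Column 3 must total 114; the given cells sum to 62, so (2,3) = 52.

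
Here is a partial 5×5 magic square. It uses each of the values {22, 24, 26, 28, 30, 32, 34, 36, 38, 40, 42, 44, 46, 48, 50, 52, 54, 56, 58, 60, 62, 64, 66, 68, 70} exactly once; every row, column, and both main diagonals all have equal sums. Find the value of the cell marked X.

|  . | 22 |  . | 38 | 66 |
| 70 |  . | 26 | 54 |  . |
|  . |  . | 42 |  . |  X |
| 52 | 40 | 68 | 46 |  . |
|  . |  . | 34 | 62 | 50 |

The 25 entries sum to 1150, so each line sums to 1150/5 = 230.
Row 4 must total 230; the given cells sum to 206, so (4,5) = 24.
Column 3 must total 230; the given cells sum to 170, so (1,3) = 60.
Column 4: 38 + 54 + 46 + 62 + ? = 230, so (3,4) = 30.
Anti-diagonal must total 230; the given cells sum to 202, so (5,1) = 28.
Using row 1: 22 + 60 + 38 + 66 + ? → (1,1) = 230 − 186 = 44.
Row 5 must total 230; the given cells sum to 174, so (5,2) = 56.
Column 1: 44 + 70 + 52 + 28 + ? = 230, so (3,1) = 36.
Main diagonal must total 230; the given cells sum to 182, so (2,2) = 48.
The remaining cell in row 2 is (2,5) = 230 − 198 = 32.
Using column 2: 22 + 48 + 40 + 56 + ? → (3,2) = 230 − 166 = 64.
The remaining cell in column 5 is (3,5) = 230 − 172 = 58.

58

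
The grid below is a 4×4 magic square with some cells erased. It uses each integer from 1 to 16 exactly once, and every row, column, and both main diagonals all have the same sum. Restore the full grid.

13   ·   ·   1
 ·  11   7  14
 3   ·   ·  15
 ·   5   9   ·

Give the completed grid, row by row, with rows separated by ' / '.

13 8 12 1 / 2 11 7 14 / 3 10 6 15 / 16 5 9 4

The entries are 1 through 16, which sum to 136, so each line sums to 136/4 = 34.
From row 2, 34 − (11 + 7 + 14) gives (2,1) = 2.
Using column 1: 13 + 2 + 3 + ? → (4,1) = 34 − 18 = 16.
Column 4 needs 34; the known cells sum to 30, so (4,4) = 4.
Using main diagonal: 13 + 11 + 4 + ? → (3,3) = 34 − 28 = 6.
Anti-diagonal must total 34; the given cells sum to 24, so (3,2) = 10.
From column 2, 34 − (11 + 10 + 5) gives (1,2) = 8.
Column 3 needs 34; the known cells sum to 22, so (1,3) = 12.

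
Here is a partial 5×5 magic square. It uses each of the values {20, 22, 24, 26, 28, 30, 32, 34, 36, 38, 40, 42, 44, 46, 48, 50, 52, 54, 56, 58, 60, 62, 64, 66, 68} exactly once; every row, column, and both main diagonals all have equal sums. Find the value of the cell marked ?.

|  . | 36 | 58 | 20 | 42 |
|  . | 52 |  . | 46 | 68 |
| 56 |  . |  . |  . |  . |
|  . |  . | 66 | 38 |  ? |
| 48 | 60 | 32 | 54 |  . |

50

The 25 entries sum to 1100, so each line sums to 1100/5 = 220.
Row 1 needs 220; the known cells sum to 156, so (1,1) = 64.
Row 5: 48 + 60 + 32 + 54 + ? = 220, so (5,5) = 26.
Column 4: 20 + 46 + 38 + 54 + ? = 220, so (3,4) = 62.
Main diagonal: 64 + 52 + 38 + 26 + ? = 220, so (3,3) = 40.
From anti-diagonal, 220 − (42 + 46 + 40 + 48) gives (4,2) = 44.
The remaining cell in column 2 is (3,2) = 220 − 192 = 28.
Column 3 must total 220; the given cells sum to 196, so (2,3) = 24.
Row 2: 52 + 24 + 46 + 68 + ? = 220, so (2,1) = 30.
From row 3, 220 − (56 + 28 + 40 + 62) gives (3,5) = 34.
From column 1, 220 − (64 + 30 + 56 + 48) gives (4,1) = 22.
Column 5: 42 + 68 + 34 + 26 + ? = 220, so (4,5) = 50.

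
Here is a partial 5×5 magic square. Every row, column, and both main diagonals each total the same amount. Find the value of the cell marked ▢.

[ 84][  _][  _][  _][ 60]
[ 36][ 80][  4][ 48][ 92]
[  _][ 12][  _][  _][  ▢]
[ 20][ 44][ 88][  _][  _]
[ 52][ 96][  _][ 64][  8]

Row 2 is complete and sums to 260; that is the magic constant.
Row 5 must total 260; the given cells sum to 220, so (5,3) = 40.
Column 1: 84 + 36 + 20 + 52 + ? = 260, so (3,1) = 68.
Column 2 needs 260; the known cells sum to 232, so (1,2) = 28.
Anti-diagonal must total 260; the given cells sum to 204, so (3,3) = 56.
Using column 3: 4 + 56 + 88 + 40 + ? → (1,3) = 260 − 188 = 72.
Using main diagonal: 84 + 80 + 56 + 8 + ? → (4,4) = 260 − 228 = 32.
The remaining cell in row 1 is (1,4) = 260 − 244 = 16.
Row 4 must total 260; the given cells sum to 184, so (4,5) = 76.
The remaining cell in column 4 is (3,4) = 260 − 160 = 100.
Column 5 needs 260; the known cells sum to 236, so (3,5) = 24.

24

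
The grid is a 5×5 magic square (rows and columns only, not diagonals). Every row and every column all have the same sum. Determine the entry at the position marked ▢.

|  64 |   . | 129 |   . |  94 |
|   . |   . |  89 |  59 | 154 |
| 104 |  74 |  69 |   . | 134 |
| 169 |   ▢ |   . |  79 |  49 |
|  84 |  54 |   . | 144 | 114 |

Column 5 is complete and sums to 545; that is the magic constant.
Row 3: 104 + 74 + 69 + 134 + ? = 545, so (3,4) = 164.
Row 5: 84 + 54 + 144 + 114 + ? = 545, so (5,3) = 149.
The remaining cell in column 1 is (2,1) = 545 − 421 = 124.
Column 3: 129 + 89 + 69 + 149 + ? = 545, so (4,3) = 109.
Using column 4: 59 + 164 + 79 + 144 + ? → (1,4) = 545 − 446 = 99.
The remaining cell in row 1 is (1,2) = 545 − 386 = 159.
Row 2 must total 545; the given cells sum to 426, so (2,2) = 119.
Row 4 needs 545; the known cells sum to 406, so (4,2) = 139.

139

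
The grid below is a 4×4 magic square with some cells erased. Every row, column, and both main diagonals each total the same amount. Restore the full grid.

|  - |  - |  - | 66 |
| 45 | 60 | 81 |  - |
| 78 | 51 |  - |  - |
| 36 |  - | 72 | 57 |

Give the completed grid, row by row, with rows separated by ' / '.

Anti-diagonal is already complete: 66 + 81 + 51 + 36 = 234, so that is the magic constant.
Using row 2: 45 + 60 + 81 + ? → (2,4) = 234 − 186 = 48.
The remaining cell in row 4 is (4,2) = 234 − 165 = 69.
Column 1: 45 + 78 + 36 + ? = 234, so (1,1) = 75.
Column 2: 60 + 51 + 69 + ? = 234, so (1,2) = 54.
Using column 4: 66 + 48 + 57 + ? → (3,4) = 234 − 171 = 63.
Using main diagonal: 75 + 60 + 57 + ? → (3,3) = 234 − 192 = 42.
Using row 1: 75 + 54 + 66 + ? → (1,3) = 234 − 195 = 39.

75 54 39 66 / 45 60 81 48 / 78 51 42 63 / 36 69 72 57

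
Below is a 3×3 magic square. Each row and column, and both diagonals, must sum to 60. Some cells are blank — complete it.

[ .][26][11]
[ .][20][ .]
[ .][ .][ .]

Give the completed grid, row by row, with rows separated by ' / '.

23 26 11 / 8 20 32 / 29 14 17

Using row 1: 26 + 11 + ? → (1,1) = 60 − 37 = 23.
Column 2: 26 + 20 + ? = 60, so (3,2) = 14.
Main diagonal needs 60; the known cells sum to 43, so (3,3) = 17.
Using anti-diagonal: 11 + 20 + ? → (3,1) = 60 − 31 = 29.
Column 1 must total 60; the given cells sum to 52, so (2,1) = 8.
Column 3: 11 + 17 + ? = 60, so (2,3) = 32.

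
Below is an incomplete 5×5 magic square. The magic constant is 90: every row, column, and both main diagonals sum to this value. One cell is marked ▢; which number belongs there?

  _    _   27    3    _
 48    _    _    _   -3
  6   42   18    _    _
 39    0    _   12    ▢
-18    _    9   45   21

The remaining cell in row 5 is (5,2) = 90 − 57 = 33.
The remaining cell in column 1 is (1,1) = 90 − 75 = 15.
Main diagonal must total 90; the given cells sum to 66, so (2,2) = 24.
Column 2 must total 90; the given cells sum to 99, so (1,2) = -9.
Row 1 needs 90; the known cells sum to 36, so (1,5) = 54.
Using anti-diagonal: 54 + 18 + 0 + (-18) + ? → (2,4) = 90 − 54 = 36.
Row 2: 48 + 24 + 36 + (-3) + ? = 90, so (2,3) = -15.
Column 3 must total 90; the given cells sum to 39, so (4,3) = 51.
Column 4: 3 + 36 + 12 + 45 + ? = 90, so (3,4) = -6.
Row 3 must total 90; the given cells sum to 60, so (3,5) = 30.
Using row 4: 39 + 0 + 51 + 12 + ? → (4,5) = 90 − 102 = -12.

-12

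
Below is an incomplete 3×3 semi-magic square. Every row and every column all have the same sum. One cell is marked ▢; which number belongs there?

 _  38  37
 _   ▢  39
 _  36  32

34

Column 3 is complete and sums to 108; that is the magic constant.
From row 1, 108 − (38 + 37) gives (1,1) = 33.
Row 3: 36 + 32 + ? = 108, so (3,1) = 40.
Column 1 needs 108; the known cells sum to 73, so (2,1) = 35.
Using column 2: 38 + 36 + ? → (2,2) = 108 − 74 = 34.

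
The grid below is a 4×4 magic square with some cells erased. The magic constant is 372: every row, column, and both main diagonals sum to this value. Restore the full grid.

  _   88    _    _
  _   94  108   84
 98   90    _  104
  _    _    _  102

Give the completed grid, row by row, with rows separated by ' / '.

96 88 106 82 / 86 94 108 84 / 98 90 80 104 / 92 100 78 102

Row 2 needs 372; the known cells sum to 286, so (2,1) = 86.
From row 3, 372 − (98 + 90 + 104) gives (3,3) = 80.
The remaining cell in column 2 is (4,2) = 372 − 272 = 100.
From column 4, 372 − (84 + 104 + 102) gives (1,4) = 82.
Main diagonal must total 372; the given cells sum to 276, so (1,1) = 96.
Anti-diagonal needs 372; the known cells sum to 280, so (4,1) = 92.
The remaining cell in row 1 is (1,3) = 372 − 266 = 106.
Row 4 must total 372; the given cells sum to 294, so (4,3) = 78.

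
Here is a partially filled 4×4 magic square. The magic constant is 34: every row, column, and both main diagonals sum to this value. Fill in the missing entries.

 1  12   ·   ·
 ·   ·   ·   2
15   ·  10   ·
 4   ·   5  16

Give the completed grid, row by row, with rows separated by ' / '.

1 12 8 13 / 14 7 11 2 / 15 6 10 3 / 4 9 5 16

Row 4 must total 34; the given cells sum to 25, so (4,2) = 9.
Column 1: 1 + 15 + 4 + ? = 34, so (2,1) = 14.
The remaining cell in main diagonal is (2,2) = 34 − 27 = 7.
Row 2: 14 + 7 + 2 + ? = 34, so (2,3) = 11.
Using column 2: 12 + 7 + 9 + ? → (3,2) = 34 − 28 = 6.
Column 3: 11 + 10 + 5 + ? = 34, so (1,3) = 8.
The remaining cell in anti-diagonal is (1,4) = 34 − 21 = 13.
Row 3 needs 34; the known cells sum to 31, so (3,4) = 3.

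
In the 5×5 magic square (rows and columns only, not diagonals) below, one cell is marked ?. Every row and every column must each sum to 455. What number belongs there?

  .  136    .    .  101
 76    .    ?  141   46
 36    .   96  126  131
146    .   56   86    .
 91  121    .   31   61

Using row 3: 36 + 96 + 126 + 131 + ? → (3,2) = 455 − 389 = 66.
Row 5: 91 + 121 + 31 + 61 + ? = 455, so (5,3) = 151.
Column 1: 76 + 36 + 146 + 91 + ? = 455, so (1,1) = 106.
From column 4, 455 − (141 + 126 + 86 + 31) gives (1,4) = 71.
Column 5 must total 455; the given cells sum to 339, so (4,5) = 116.
Using row 1: 106 + 136 + 71 + 101 + ? → (1,3) = 455 − 414 = 41.
Using row 4: 146 + 56 + 86 + 116 + ? → (4,2) = 455 − 404 = 51.
The remaining cell in column 2 is (2,2) = 455 − 374 = 81.
Column 3 needs 455; the known cells sum to 344, so (2,3) = 111.

111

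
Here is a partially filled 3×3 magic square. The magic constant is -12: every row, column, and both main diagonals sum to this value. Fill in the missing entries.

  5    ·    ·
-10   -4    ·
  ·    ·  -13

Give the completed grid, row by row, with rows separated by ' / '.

5 -16 -1 / -10 -4 2 / -7 8 -13

Row 2: -10 + (-4) + ? = -12, so (2,3) = 2.
The remaining cell in column 1 is (3,1) = -12 − (-5) = -7.
Column 3 must total -12; the given cells sum to -11, so (1,3) = -1.
The remaining cell in row 1 is (1,2) = -12 − 4 = -16.
Row 3 must total -12; the given cells sum to -20, so (3,2) = 8.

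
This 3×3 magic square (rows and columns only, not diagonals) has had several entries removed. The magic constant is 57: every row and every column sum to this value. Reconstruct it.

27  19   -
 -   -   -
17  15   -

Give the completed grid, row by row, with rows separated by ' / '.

The remaining cell in row 1 is (1,3) = 57 − 46 = 11.
The remaining cell in row 3 is (3,3) = 57 − 32 = 25.
Column 1: 27 + 17 + ? = 57, so (2,1) = 13.
Column 2 must total 57; the given cells sum to 34, so (2,2) = 23.
Column 3: 11 + 25 + ? = 57, so (2,3) = 21.

27 19 11 / 13 23 21 / 17 15 25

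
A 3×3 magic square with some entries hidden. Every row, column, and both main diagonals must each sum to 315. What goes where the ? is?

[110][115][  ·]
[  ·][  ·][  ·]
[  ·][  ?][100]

The remaining cell in row 1 is (1,3) = 315 − 225 = 90.
The remaining cell in column 3 is (2,3) = 315 − 190 = 125.
Using main diagonal: 110 + 100 + ? → (2,2) = 315 − 210 = 105.
Anti-diagonal: 90 + 105 + ? = 315, so (3,1) = 120.
Using row 2: 105 + 125 + ? → (2,1) = 315 − 230 = 85.
From row 3, 315 − (120 + 100) gives (3,2) = 95.

95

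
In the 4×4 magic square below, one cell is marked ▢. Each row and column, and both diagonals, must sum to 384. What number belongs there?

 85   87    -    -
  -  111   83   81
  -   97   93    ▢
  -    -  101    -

103

Row 2: 111 + 83 + 81 + ? = 384, so (2,1) = 109.
Column 2 must total 384; the given cells sum to 295, so (4,2) = 89.
From column 3, 384 − (83 + 93 + 101) gives (1,3) = 107.
Main diagonal needs 384; the known cells sum to 289, so (4,4) = 95.
The remaining cell in row 1 is (1,4) = 384 − 279 = 105.
Row 4: 89 + 101 + 95 + ? = 384, so (4,1) = 99.
Using column 1: 85 + 109 + 99 + ? → (3,1) = 384 − 293 = 91.
Column 4 needs 384; the known cells sum to 281, so (3,4) = 103.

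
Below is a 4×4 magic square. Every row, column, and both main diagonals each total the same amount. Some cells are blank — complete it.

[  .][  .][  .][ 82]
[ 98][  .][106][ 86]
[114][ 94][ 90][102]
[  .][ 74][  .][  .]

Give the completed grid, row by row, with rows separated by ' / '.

70 122 126 82 / 98 110 106 86 / 114 94 90 102 / 118 74 78 130

Row 3 is already complete: 114 + 94 + 90 + 102 = 400, so that is the magic constant.
Row 2 must total 400; the given cells sum to 290, so (2,2) = 110.
Column 2 needs 400; the known cells sum to 278, so (1,2) = 122.
Column 4 must total 400; the given cells sum to 270, so (4,4) = 130.
Using main diagonal: 110 + 90 + 130 + ? → (1,1) = 400 − 330 = 70.
From anti-diagonal, 400 − (82 + 106 + 94) gives (4,1) = 118.
Using row 1: 70 + 122 + 82 + ? → (1,3) = 400 − 274 = 126.
Using row 4: 118 + 74 + 130 + ? → (4,3) = 400 − 322 = 78.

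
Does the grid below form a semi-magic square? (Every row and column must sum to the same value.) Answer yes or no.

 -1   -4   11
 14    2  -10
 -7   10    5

No — row 1 sums to 6 but column 2 sums to 8.

Row 1: -1 + (-4) + 11 = 6.
Row 2: 14 + 2 + (-10) = 6.
Row 3: -7 + 10 + 5 = 8.
Column 1: -1 + 14 + (-7) = 6.
Column 2: -4 + 2 + 10 = 8.
Column 3: 11 + (-10) + 5 = 6.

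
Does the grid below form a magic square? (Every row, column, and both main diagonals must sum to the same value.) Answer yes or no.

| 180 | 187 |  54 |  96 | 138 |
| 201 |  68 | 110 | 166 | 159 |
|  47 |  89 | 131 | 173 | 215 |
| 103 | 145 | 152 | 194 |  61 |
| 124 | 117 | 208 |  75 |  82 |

No — row 5 sums to 606 but main diagonal sums to 655.

Row 1: 180 + 187 + 54 + 96 + 138 = 655.
Row 2: 201 + 68 + 110 + 166 + 159 = 704.
Row 3: 47 + 89 + 131 + 173 + 215 = 655.
Row 4: 103 + 145 + 152 + 194 + 61 = 655.
Row 5: 124 + 117 + 208 + 75 + 82 = 606.
Column 1: 180 + 201 + 47 + 103 + 124 = 655.
Column 2: 187 + 68 + 89 + 145 + 117 = 606.
Column 3: 54 + 110 + 131 + 152 + 208 = 655.
Column 4: 96 + 166 + 173 + 194 + 75 = 704.
Column 5: 138 + 159 + 215 + 61 + 82 = 655.
Main diagonal: 180 + 68 + 131 + 194 + 82 = 655.
Anti-diagonal: 138 + 166 + 131 + 145 + 124 = 704.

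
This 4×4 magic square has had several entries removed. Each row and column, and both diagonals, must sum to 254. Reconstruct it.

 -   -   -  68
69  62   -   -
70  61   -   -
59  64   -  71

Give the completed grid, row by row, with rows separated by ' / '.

Row 4 needs 254; the known cells sum to 194, so (4,3) = 60.
Using column 1: 69 + 70 + 59 + ? → (1,1) = 254 − 198 = 56.
Using column 2: 62 + 61 + 64 + ? → (1,2) = 254 − 187 = 67.
The remaining cell in main diagonal is (3,3) = 254 − 189 = 65.
Anti-diagonal needs 254; the known cells sum to 188, so (2,3) = 66.
From row 1, 254 − (56 + 67 + 68) gives (1,3) = 63.
The remaining cell in row 2 is (2,4) = 254 − 197 = 57.
From row 3, 254 − (70 + 61 + 65) gives (3,4) = 58.

56 67 63 68 / 69 62 66 57 / 70 61 65 58 / 59 64 60 71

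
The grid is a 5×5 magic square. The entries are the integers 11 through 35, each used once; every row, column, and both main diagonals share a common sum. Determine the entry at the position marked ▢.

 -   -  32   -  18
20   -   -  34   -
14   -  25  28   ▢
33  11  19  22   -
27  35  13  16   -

The entries are 11 through 35, which sum to 575, so each line sums to 575/5 = 115.
Using row 4: 33 + 11 + 19 + 22 + ? → (4,5) = 115 − 85 = 30.
The remaining cell in row 5 is (5,5) = 115 − 91 = 24.
Column 1: 20 + 14 + 33 + 27 + ? = 115, so (1,1) = 21.
The remaining cell in column 3 is (2,3) = 115 − 89 = 26.
From column 4, 115 − (34 + 28 + 22 + 16) gives (1,4) = 15.
Using main diagonal: 21 + 25 + 22 + 24 + ? → (2,2) = 115 − 92 = 23.
Using row 1: 21 + 32 + 15 + 18 + ? → (1,2) = 115 − 86 = 29.
From row 2, 115 − (20 + 23 + 26 + 34) gives (2,5) = 12.
Using column 2: 29 + 23 + 11 + 35 + ? → (3,2) = 115 − 98 = 17.
Column 5 needs 115; the known cells sum to 84, so (3,5) = 31.

31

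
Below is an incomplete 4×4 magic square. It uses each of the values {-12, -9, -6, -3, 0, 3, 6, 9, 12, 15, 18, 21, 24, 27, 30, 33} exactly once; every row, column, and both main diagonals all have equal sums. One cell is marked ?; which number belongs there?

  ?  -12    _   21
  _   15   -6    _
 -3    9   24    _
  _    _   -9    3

The 16 entries sum to 168, so each line sums to 168/4 = 42.
The remaining cell in row 3 is (3,4) = 42 − 30 = 12.
Column 2 must total 42; the given cells sum to 12, so (4,2) = 30.
Using column 3: -6 + 24 + (-9) + ? → (1,3) = 42 − 9 = 33.
The remaining cell in column 4 is (2,4) = 42 − 36 = 6.
Main diagonal: 15 + 24 + 3 + ? = 42, so (1,1) = 0.

0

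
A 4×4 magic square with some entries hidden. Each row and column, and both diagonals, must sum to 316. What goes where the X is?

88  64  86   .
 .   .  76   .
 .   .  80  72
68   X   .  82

92

Row 1: 88 + 64 + 86 + ? = 316, so (1,4) = 78.
Column 3: 86 + 76 + 80 + ? = 316, so (4,3) = 74.
From column 4, 316 − (78 + 72 + 82) gives (2,4) = 84.
Main diagonal needs 316; the known cells sum to 250, so (2,2) = 66.
Anti-diagonal must total 316; the given cells sum to 222, so (3,2) = 94.
Row 2: 66 + 76 + 84 + ? = 316, so (2,1) = 90.
Row 3 needs 316; the known cells sum to 246, so (3,1) = 70.
Row 4: 68 + 74 + 82 + ? = 316, so (4,2) = 92.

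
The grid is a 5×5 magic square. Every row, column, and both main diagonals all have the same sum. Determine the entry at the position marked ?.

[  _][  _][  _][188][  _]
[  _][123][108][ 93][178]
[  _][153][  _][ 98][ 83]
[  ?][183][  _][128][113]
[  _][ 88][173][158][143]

Column 4 is complete and sums to 665; that is the magic constant.
Using row 2: 123 + 108 + 93 + 178 + ? → (2,1) = 665 − 502 = 163.
Using row 5: 88 + 173 + 158 + 143 + ? → (5,1) = 665 − 562 = 103.
The remaining cell in column 2 is (1,2) = 665 − 547 = 118.
Column 5 needs 665; the known cells sum to 517, so (1,5) = 148.
Anti-diagonal needs 665; the known cells sum to 527, so (3,3) = 138.
The remaining cell in row 3 is (3,1) = 665 − 472 = 193.
Main diagonal needs 665; the known cells sum to 532, so (1,1) = 133.
The remaining cell in row 1 is (1,3) = 665 − 587 = 78.
The remaining cell in column 1 is (4,1) = 665 − 592 = 73.

73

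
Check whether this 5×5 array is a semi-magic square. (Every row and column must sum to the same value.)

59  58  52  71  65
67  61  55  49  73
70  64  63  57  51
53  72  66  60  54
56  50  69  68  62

Row 1: 59 + 58 + 52 + 71 + 65 = 305.
Row 2: 67 + 61 + 55 + 49 + 73 = 305.
Row 3: 70 + 64 + 63 + 57 + 51 = 305.
Row 4: 53 + 72 + 66 + 60 + 54 = 305.
Row 5: 56 + 50 + 69 + 68 + 62 = 305.
Column 1: 59 + 67 + 70 + 53 + 56 = 305.
Column 2: 58 + 61 + 64 + 72 + 50 = 305.
Column 3: 52 + 55 + 63 + 66 + 69 = 305.
Column 4: 71 + 49 + 57 + 60 + 68 = 305.
Column 5: 65 + 73 + 51 + 54 + 62 = 305.
All lines sum to 305.

Yes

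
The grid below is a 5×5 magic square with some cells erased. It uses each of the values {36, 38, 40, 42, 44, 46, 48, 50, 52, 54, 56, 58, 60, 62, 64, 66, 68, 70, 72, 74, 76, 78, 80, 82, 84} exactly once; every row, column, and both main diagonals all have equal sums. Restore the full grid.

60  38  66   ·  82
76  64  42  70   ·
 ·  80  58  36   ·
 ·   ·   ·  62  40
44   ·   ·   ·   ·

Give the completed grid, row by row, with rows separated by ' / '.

The 25 entries sum to 1500, so each line sums to 1500/5 = 300.
The remaining cell in row 1 is (1,4) = 300 − 246 = 54.
From row 2, 300 − (76 + 64 + 42 + 70) gives (2,5) = 48.
Column 4: 54 + 70 + 36 + 62 + ? = 300, so (5,4) = 78.
From main diagonal, 300 − (60 + 64 + 58 + 62) gives (5,5) = 56.
From anti-diagonal, 300 − (82 + 70 + 58 + 44) gives (4,2) = 46.
From column 2, 300 − (38 + 64 + 80 + 46) gives (5,2) = 72.
Column 5 must total 300; the given cells sum to 226, so (3,5) = 74.
Row 3 needs 300; the known cells sum to 248, so (3,1) = 52.
Row 5 needs 300; the known cells sum to 250, so (5,3) = 50.
From column 1, 300 − (60 + 76 + 52 + 44) gives (4,1) = 68.
Column 3 needs 300; the known cells sum to 216, so (4,3) = 84.

60 38 66 54 82 / 76 64 42 70 48 / 52 80 58 36 74 / 68 46 84 62 40 / 44 72 50 78 56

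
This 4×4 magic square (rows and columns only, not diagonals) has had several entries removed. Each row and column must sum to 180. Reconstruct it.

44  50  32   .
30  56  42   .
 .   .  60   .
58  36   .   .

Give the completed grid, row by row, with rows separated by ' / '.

44 50 32 54 / 30 56 42 52 / 48 38 60 34 / 58 36 46 40

Row 1: 44 + 50 + 32 + ? = 180, so (1,4) = 54.
Using row 2: 30 + 56 + 42 + ? → (2,4) = 180 − 128 = 52.
Column 1: 44 + 30 + 58 + ? = 180, so (3,1) = 48.
Column 2 must total 180; the given cells sum to 142, so (3,2) = 38.
Column 3 needs 180; the known cells sum to 134, so (4,3) = 46.
Using row 3: 48 + 38 + 60 + ? → (3,4) = 180 − 146 = 34.
Row 4 must total 180; the given cells sum to 140, so (4,4) = 40.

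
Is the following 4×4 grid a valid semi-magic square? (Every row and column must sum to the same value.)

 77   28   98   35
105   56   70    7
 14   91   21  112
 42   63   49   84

Row 1: 77 + 28 + 98 + 35 = 238.
Row 2: 105 + 56 + 70 + 7 = 238.
Row 3: 14 + 91 + 21 + 112 = 238.
Row 4: 42 + 63 + 49 + 84 = 238.
Column 1: 77 + 105 + 14 + 42 = 238.
Column 2: 28 + 56 + 91 + 63 = 238.
Column 3: 98 + 70 + 21 + 49 = 238.
Column 4: 35 + 7 + 112 + 84 = 238.
All lines sum to 238.

Yes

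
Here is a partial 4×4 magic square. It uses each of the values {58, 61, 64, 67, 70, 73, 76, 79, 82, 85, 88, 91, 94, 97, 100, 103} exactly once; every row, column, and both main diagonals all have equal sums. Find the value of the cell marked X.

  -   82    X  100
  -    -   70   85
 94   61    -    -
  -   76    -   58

67

The 16 entries sum to 1288, so each line sums to 1288/4 = 322.
Using column 2: 82 + 61 + 76 + ? → (2,2) = 322 − 219 = 103.
Column 4 must total 322; the given cells sum to 243, so (3,4) = 79.
Anti-diagonal must total 322; the given cells sum to 231, so (4,1) = 91.
The remaining cell in row 2 is (2,1) = 322 − 258 = 64.
Row 3 must total 322; the given cells sum to 234, so (3,3) = 88.
Row 4 must total 322; the given cells sum to 225, so (4,3) = 97.
Column 1 must total 322; the given cells sum to 249, so (1,1) = 73.
Column 3: 70 + 88 + 97 + ? = 322, so (1,3) = 67.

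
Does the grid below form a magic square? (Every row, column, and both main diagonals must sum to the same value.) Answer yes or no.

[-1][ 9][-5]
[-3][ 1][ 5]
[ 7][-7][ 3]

Row 1: -1 + 9 + (-5) = 3.
Row 2: -3 + 1 + 5 = 3.
Row 3: 7 + (-7) + 3 = 3.
Column 1: -1 + (-3) + 7 = 3.
Column 2: 9 + 1 + (-7) = 3.
Column 3: -5 + 5 + 3 = 3.
Main diagonal: -1 + 1 + 3 = 3.
Anti-diagonal: -5 + 1 + 7 = 3.
All lines sum to 3.

Yes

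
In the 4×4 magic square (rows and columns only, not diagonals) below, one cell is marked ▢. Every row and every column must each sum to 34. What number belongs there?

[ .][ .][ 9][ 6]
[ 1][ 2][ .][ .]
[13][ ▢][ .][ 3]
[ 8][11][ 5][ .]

14

Using row 4: 8 + 11 + 5 + ? → (4,4) = 34 − 24 = 10.
The remaining cell in column 1 is (1,1) = 34 − 22 = 12.
Using column 4: 6 + 3 + 10 + ? → (2,4) = 34 − 19 = 15.
Row 1: 12 + 9 + 6 + ? = 34, so (1,2) = 7.
Row 2 must total 34; the given cells sum to 18, so (2,3) = 16.
From column 2, 34 − (7 + 2 + 11) gives (3,2) = 14.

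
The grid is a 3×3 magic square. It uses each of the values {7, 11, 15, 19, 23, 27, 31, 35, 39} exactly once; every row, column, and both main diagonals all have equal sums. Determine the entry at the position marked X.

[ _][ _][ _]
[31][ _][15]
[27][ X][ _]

7

The 9 entries sum to 207, so each line sums to 207/3 = 69.
Row 2: 31 + 15 + ? = 69, so (2,2) = 23.
The remaining cell in column 1 is (1,1) = 69 − 58 = 11.
Main diagonal must total 69; the given cells sum to 34, so (3,3) = 35.
Anti-diagonal must total 69; the given cells sum to 50, so (1,3) = 19.
Row 1: 11 + 19 + ? = 69, so (1,2) = 39.
Row 3 needs 69; the known cells sum to 62, so (3,2) = 7.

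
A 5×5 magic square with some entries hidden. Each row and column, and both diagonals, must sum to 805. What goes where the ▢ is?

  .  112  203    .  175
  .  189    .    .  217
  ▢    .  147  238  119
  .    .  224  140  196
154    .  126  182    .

The remaining cell in column 3 is (2,3) = 805 − 700 = 105.
Column 5 must total 805; the given cells sum to 707, so (5,5) = 98.
Main diagonal: 189 + 147 + 140 + 98 + ? = 805, so (1,1) = 231.
The remaining cell in row 1 is (1,4) = 805 − 721 = 84.
Row 5 needs 805; the known cells sum to 560, so (5,2) = 245.
Column 4 must total 805; the given cells sum to 644, so (2,4) = 161.
From anti-diagonal, 805 − (175 + 161 + 147 + 154) gives (4,2) = 168.
The remaining cell in row 2 is (2,1) = 805 − 672 = 133.
Row 4 needs 805; the known cells sum to 728, so (4,1) = 77.
Using column 1: 231 + 133 + 77 + 154 + ? → (3,1) = 805 − 595 = 210.

210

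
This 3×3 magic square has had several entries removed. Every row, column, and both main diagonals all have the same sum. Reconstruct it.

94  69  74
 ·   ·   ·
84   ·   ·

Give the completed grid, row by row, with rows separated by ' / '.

94 69 74 / 59 79 99 / 84 89 64

Row 1 is already complete: 94 + 69 + 74 = 237, so that is the magic constant.
Column 1 must total 237; the given cells sum to 178, so (2,1) = 59.
Anti-diagonal needs 237; the known cells sum to 158, so (2,2) = 79.
Row 2 must total 237; the given cells sum to 138, so (2,3) = 99.
From column 2, 237 − (69 + 79) gives (3,2) = 89.
From column 3, 237 − (74 + 99) gives (3,3) = 64.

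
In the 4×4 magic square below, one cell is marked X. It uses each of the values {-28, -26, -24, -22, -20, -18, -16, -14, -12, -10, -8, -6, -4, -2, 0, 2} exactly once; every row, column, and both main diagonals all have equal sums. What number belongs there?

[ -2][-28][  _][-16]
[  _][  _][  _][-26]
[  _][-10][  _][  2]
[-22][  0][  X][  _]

The 16 entries sum to -208, so each line sums to -208/4 = -52.
The remaining cell in row 1 is (1,3) = -52 − (-46) = -6.
The remaining cell in column 2 is (2,2) = -52 − (-38) = -14.
The remaining cell in column 4 is (4,4) = -52 − (-40) = -12.
From main diagonal, -52 − (-2 + (-14) + (-12)) gives (3,3) = -24.
Anti-diagonal: -16 + (-10) + (-22) + ? = -52, so (2,3) = -4.
From row 2, -52 − (-14 + (-4) + (-26)) gives (2,1) = -8.
Row 3: -10 + (-24) + 2 + ? = -52, so (3,1) = -20.
Row 4 needs -52; the known cells sum to -34, so (4,3) = -18.

-18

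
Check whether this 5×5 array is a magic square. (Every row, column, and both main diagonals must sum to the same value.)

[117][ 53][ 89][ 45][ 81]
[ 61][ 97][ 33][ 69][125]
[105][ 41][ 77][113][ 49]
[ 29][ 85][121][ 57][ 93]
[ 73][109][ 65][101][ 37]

Yes

Row 1: 117 + 53 + 89 + 45 + 81 = 385.
Row 2: 61 + 97 + 33 + 69 + 125 = 385.
Row 3: 105 + 41 + 77 + 113 + 49 = 385.
Row 4: 29 + 85 + 121 + 57 + 93 = 385.
Row 5: 73 + 109 + 65 + 101 + 37 = 385.
Column 1: 117 + 61 + 105 + 29 + 73 = 385.
Column 2: 53 + 97 + 41 + 85 + 109 = 385.
Column 3: 89 + 33 + 77 + 121 + 65 = 385.
Column 4: 45 + 69 + 113 + 57 + 101 = 385.
Column 5: 81 + 125 + 49 + 93 + 37 = 385.
Main diagonal: 117 + 97 + 77 + 57 + 37 = 385.
Anti-diagonal: 81 + 69 + 77 + 85 + 73 = 385.
All lines sum to 385.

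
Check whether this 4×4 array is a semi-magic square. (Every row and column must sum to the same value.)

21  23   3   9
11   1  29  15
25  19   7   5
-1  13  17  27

Yes

Row 1: 21 + 23 + 3 + 9 = 56.
Row 2: 11 + 1 + 29 + 15 = 56.
Row 3: 25 + 19 + 7 + 5 = 56.
Row 4: -1 + 13 + 17 + 27 = 56.
Column 1: 21 + 11 + 25 + (-1) = 56.
Column 2: 23 + 1 + 19 + 13 = 56.
Column 3: 3 + 29 + 7 + 17 = 56.
Column 4: 9 + 15 + 5 + 27 = 56.
All lines sum to 56.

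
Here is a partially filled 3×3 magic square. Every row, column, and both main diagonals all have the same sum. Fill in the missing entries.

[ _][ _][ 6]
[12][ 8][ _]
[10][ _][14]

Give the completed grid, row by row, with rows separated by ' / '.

2 16 6 / 12 8 4 / 10 0 14

Anti-diagonal is already complete: 6 + 8 + 10 = 24, so that is the magic constant.
Row 2 needs 24; the known cells sum to 20, so (2,3) = 4.
The remaining cell in row 3 is (3,2) = 24 − 24 = 0.
Column 1 needs 24; the known cells sum to 22, so (1,1) = 2.
The remaining cell in column 2 is (1,2) = 24 − 8 = 16.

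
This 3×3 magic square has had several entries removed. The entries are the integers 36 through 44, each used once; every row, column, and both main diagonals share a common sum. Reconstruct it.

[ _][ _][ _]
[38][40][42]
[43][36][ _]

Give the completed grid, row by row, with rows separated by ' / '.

The entries are 36 through 44, which sum to 360, so each line sums to 360/3 = 120.
Row 3: 43 + 36 + ? = 120, so (3,3) = 41.
Using column 1: 38 + 43 + ? → (1,1) = 120 − 81 = 39.
The remaining cell in column 2 is (1,2) = 120 − 76 = 44.
Column 3 needs 120; the known cells sum to 83, so (1,3) = 37.

39 44 37 / 38 40 42 / 43 36 41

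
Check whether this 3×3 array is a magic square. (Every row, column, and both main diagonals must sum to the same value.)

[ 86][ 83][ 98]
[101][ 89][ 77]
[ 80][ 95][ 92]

Row 1: 86 + 83 + 98 = 267.
Row 2: 101 + 89 + 77 = 267.
Row 3: 80 + 95 + 92 = 267.
Column 1: 86 + 101 + 80 = 267.
Column 2: 83 + 89 + 95 = 267.
Column 3: 98 + 77 + 92 = 267.
Main diagonal: 86 + 89 + 92 = 267.
Anti-diagonal: 98 + 89 + 80 = 267.
All lines sum to 267.

Yes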